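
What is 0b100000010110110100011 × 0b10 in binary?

0b1000000101101101000110

Multiply each base-2 digit by 2, carrying:
  1×2 = 2 → write 0 carry 1
  1×2+1 = 3 → write 1 carry 1
  0×2+1 = 1 → write 1
  0×2 = 0 → write 0
  0×2 = 0 → write 0
  1×2 = 2 → write 0 carry 1
  0×2+1 = 1 → write 1
  1×2 = 2 → write 0 carry 1
  1×2+1 = 3 → write 1 carry 1
  0×2+1 = 1 → write 1
  1×2 = 2 → write 0 carry 1
  1×2+1 = 3 → write 1 carry 1
  0×2+1 = 1 → write 1
  1×2 = 2 → write 0 carry 1
  0×2+1 = 1 → write 1
  0×2 = 0 → write 0
  0×2 = 0 → write 0
  0×2 = 0 → write 0
  0×2 = 0 → write 0
  0×2 = 0 → write 0
  1×2 = 2 → write 0 carry 1
  remaining carry: 1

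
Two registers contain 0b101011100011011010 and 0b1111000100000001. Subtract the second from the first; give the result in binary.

0b11100011111011001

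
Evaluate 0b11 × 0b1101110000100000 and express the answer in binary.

0b101001010001100000

Multiply each base-2 digit by 3, carrying:
  0×3 = 0 → write 0
  0×3 = 0 → write 0
  0×3 = 0 → write 0
  0×3 = 0 → write 0
  0×3 = 0 → write 0
  1×3 = 3 → write 1 carry 1
  0×3+1 = 1 → write 1
  0×3 = 0 → write 0
  0×3 = 0 → write 0
  0×3 = 0 → write 0
  1×3 = 3 → write 1 carry 1
  1×3+1 = 4 → write 0 carry 2
  1×3+2 = 5 → write 1 carry 2
  0×3+2 = 2 → write 0 carry 1
  1×3+1 = 4 → write 0 carry 2
  1×3+2 = 5 → write 1 carry 2
  remaining carry: 10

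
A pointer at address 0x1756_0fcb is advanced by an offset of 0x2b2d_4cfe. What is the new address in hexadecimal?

Add column by column in base 16, right to left:
  b+e = 9 carry 1
  c+f+1 = c carry 1
  f+c+1 = c carry 1
  0+4+1 = 5
  6+d = 3 carry 1
  5+2+1 = 8
  7+b = 2 carry 1
  1+2+1 = 4

0x42835cc9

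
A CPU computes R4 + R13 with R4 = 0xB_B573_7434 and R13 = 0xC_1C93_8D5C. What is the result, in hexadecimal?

0x17D2070190

Add column by column in base 16, right to left:
  4+C = 0 carry 1
  3+5+1 = 9
  4+D = 1 carry 1
  7+8+1 = 0 carry 1
  3+3+1 = 7
  7+9 = 0 carry 1
  5+C+1 = 2 carry 1
  B+1+1 = D
  B+C = 7 carry 1
  final carry 1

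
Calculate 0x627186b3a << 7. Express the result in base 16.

0x3138c359d00

7 bits is not a whole number of base-16 digits; in binary: 11000100111000110000110101100111010 << 7 = 110001001110001100001101011001110100000000.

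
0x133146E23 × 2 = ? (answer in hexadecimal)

0x26628DC46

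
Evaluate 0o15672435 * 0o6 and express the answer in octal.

0o123137256

Multiply each base-8 digit by 6, carrying:
  5×6 = 30 → write 6 carry 3
  3×6+3 = 21 → write 5 carry 2
  4×6+2 = 26 → write 2 carry 3
  2×6+3 = 15 → write 7 carry 1
  7×6+1 = 43 → write 3 carry 5
  6×6+5 = 41 → write 1 carry 5
  5×6+5 = 35 → write 3 carry 4
  1×6+4 = 10 → write 2 carry 1
  remaining carry: 1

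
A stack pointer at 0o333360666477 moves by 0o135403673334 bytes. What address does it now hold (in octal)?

0o470764562033

Add column by column in base 8, right to left:
  7+4 = 3 carry 1
  7+3+1 = 3 carry 1
  4+3+1 = 0 carry 1
  6+3+1 = 2 carry 1
  6+7+1 = 6 carry 1
  6+6+1 = 5 carry 1
  0+3+1 = 4
  6+0 = 6
  3+4 = 7
  3+5 = 0 carry 1
  3+3+1 = 7
  3+1 = 4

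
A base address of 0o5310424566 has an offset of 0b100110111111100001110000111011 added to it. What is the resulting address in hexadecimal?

0x522045B1

0o5310424566 = 0x2B222976 in hexadecimal.
0b100110111111100001110000111011 = 0x26FE1C3B in hexadecimal.
Add column by column in base 16, right to left:
  6+B = 1 carry 1
  7+3+1 = B
  9+C = 5 carry 1
  2+1+1 = 4
  2+E = 0 carry 1
  2+F+1 = 2 carry 1
  B+6+1 = 2 carry 1
  2+2+1 = 5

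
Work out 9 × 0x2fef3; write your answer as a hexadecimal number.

0x1af68b

Multiply each base-16 digit by 9, carrying:
  3×9 = 27 → write b carry 1
  f×9+1 = 136 → write 8 carry 8
  e×9+8 = 134 → write 6 carry 8
  f×9+8 = 143 → write f carry 8
  2×9+8 = 26 → write a carry 1
  remaining carry: 1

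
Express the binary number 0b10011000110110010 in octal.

0o230662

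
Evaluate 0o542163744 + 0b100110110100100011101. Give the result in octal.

0b100110110100100011101 = 0o4664435 in octal.
Add column by column in base 8, right to left:
  4+5 = 1 carry 1
  4+3+1 = 0 carry 1
  7+4+1 = 4 carry 1
  3+4+1 = 0 carry 1
  6+6+1 = 5 carry 1
  1+6+1 = 0 carry 1
  2+4+1 = 7
  4+0 = 4
  5+0 = 5

0o547050401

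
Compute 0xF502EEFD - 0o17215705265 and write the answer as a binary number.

0b1111010110010110110010001001000

0xF502EEFD = 0b11110101000000101110111011111101 in binary.
0o17215705265 = 0b1111010001101111000101010110101 in binary.
Subtract column by column in base 2:
  1-1 → 0
  0-0 → 0
  1-1 → 0
  1-0 → 1
  1-1 → 0
  1-1 → 0
  1-0 → 1
  1-1 → 0
  0-0 → 0
  1-1 → 0
  1-0 → 1
  1-1 → 0
  0-0 → 0
  1-0 → 1
  1-0 → 1
  1-1 → 0
  0-1 → 1 (borrow)
  1-1-1 → 1 (borrow)
  0-1-1 → 0 (borrow)
  0-0-1 → 1 (borrow)
  0-1-1 → 0 (borrow)
  0-1-1 → 0 (borrow)
  0-0-1 → 1 (borrow)
  0-0-1 → 1 (borrow)
  1-0-1 → 0
  0-1 → 1 (borrow)
  1-0-1 → 0
  0-1 → 1 (borrow)
  1-1-1 → 1 (borrow)
  1-1-1 → 1 (borrow)
  1-1-1 → 1 (borrow)
  1-0-1 → 0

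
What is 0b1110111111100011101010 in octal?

Group the bits in threes: 001 110 111 111 100 011 101 010 → 16774352.

0o16774352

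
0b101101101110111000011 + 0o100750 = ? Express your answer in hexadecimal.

0x175FAB

0b101101101110111000011 = 0x16DDC3 in hexadecimal.
0o100750 = 0x81E8 in hexadecimal.
Add column by column in base 16, right to left:
  3+8 = B
  C+E = A carry 1
  D+1+1 = F
  D+8 = 5 carry 1
  6+0+1 = 7
  1+0 = 1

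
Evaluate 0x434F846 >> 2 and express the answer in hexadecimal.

0x10D3E11

2 bits is not a whole number of base-16 digits; in binary: 100001101001111100001000110 >> 2 = 1000011010011111000010001.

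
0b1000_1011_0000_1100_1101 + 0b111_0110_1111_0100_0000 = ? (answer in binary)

Add column by column in base 2, right to left:
  1+0 = 1
  0+0 = 0
  1+0 = 1
  1+0 = 1
  0+0 = 0
  0+0 = 0
  1+1 = 0 carry 1
  1+0+1 = 0 carry 1
  0+1+1 = 0 carry 1
  0+1+1 = 0 carry 1
  0+1+1 = 0 carry 1
  0+1+1 = 0 carry 1
  1+0+1 = 0 carry 1
  1+1+1 = 1 carry 1
  0+1+1 = 0 carry 1
  1+0+1 = 0 carry 1
  0+1+1 = 0 carry 1
  0+1+1 = 0 carry 1
  0+1+1 = 0 carry 1
  1+0+1 = 0 carry 1
  final carry 1

0b100000010000000001101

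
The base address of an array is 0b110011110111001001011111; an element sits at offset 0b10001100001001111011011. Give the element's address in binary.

Add column by column in base 2, right to left:
  1+1 = 0 carry 1
  1+1+1 = 1 carry 1
  1+0+1 = 0 carry 1
  1+1+1 = 1 carry 1
  1+1+1 = 1 carry 1
  0+0+1 = 1
  1+1 = 0 carry 1
  0+1+1 = 0 carry 1
  0+1+1 = 0 carry 1
  1+1+1 = 1 carry 1
  0+0+1 = 1
  0+0 = 0
  1+1 = 0 carry 1
  1+0+1 = 0 carry 1
  1+0+1 = 0 carry 1
  0+0+1 = 1
  1+0 = 1
  1+1 = 0 carry 1
  1+1+1 = 1 carry 1
  1+0+1 = 0 carry 1
  0+0+1 = 1
  0+0 = 0
  1+1 = 0 carry 1
  1+0+1 = 0 carry 1
  final carry 1

0b1000101011000011000111010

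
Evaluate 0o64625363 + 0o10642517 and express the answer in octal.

0o75470102

Add column by column in base 8, right to left:
  3+7 = 2 carry 1
  6+1+1 = 0 carry 1
  3+5+1 = 1 carry 1
  5+2+1 = 0 carry 1
  2+4+1 = 7
  6+6 = 4 carry 1
  4+0+1 = 5
  6+1 = 7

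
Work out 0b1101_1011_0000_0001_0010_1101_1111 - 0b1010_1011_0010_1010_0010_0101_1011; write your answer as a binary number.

Subtract column by column in base 2:
  1-1 → 0
  1-1 → 0
  1-0 → 1
  1-1 → 0
  1-1 → 0
  0-0 → 0
  1-1 → 0
  1-0 → 1
  0-0 → 0
  1-1 → 0
  0-0 → 0
  0-0 → 0
  1-0 → 1
  0-1 → 1 (borrow)
  0-0-1 → 1 (borrow)
  0-1-1 → 0 (borrow)
  0-0-1 → 1 (borrow)
  0-1-1 → 0 (borrow)
  0-0-1 → 1 (borrow)
  0-0-1 → 1 (borrow)
  1-1-1 → 1 (borrow)
  1-1-1 → 1 (borrow)
  0-0-1 → 1 (borrow)
  1-1-1 → 1 (borrow)
  1-0-1 → 0
  0-1 → 1 (borrow)
  1-0-1 → 0
  1-1 → 0

0b10111111010111000010000100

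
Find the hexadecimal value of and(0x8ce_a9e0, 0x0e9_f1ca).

AND each hex digit independently (no carries):
  8&0=0, c&e=c, e&9=8, a&f=a, 9&1=1, e&c=c, 0&a=0

0x0c8a1c0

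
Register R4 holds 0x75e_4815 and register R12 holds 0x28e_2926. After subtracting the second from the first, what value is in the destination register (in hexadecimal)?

Subtract column by column in base 16:
  5-6 → f (borrow)
  1-2-1 → e (borrow)
  8-9-1 → e (borrow)
  4-2-1 → 1
  e-e → 0
  5-8 → d (borrow)
  7-2-1 → 4

0x4d01eef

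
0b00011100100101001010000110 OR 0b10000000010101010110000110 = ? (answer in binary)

0b10011100110101011110000110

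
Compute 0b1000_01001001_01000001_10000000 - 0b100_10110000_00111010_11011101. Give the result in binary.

Subtract column by column in base 2:
  0-1 → 1 (borrow)
  0-0-1 → 1 (borrow)
  0-1-1 → 0 (borrow)
  0-1-1 → 0 (borrow)
  0-1-1 → 0 (borrow)
  0-0-1 → 1 (borrow)
  0-1-1 → 0 (borrow)
  1-1-1 → 1 (borrow)
  1-0-1 → 0
  0-1 → 1 (borrow)
  0-0-1 → 1 (borrow)
  0-1-1 → 0 (borrow)
  0-1-1 → 0 (borrow)
  0-1-1 → 0 (borrow)
  1-0-1 → 0
  0-0 → 0
  1-0 → 1
  0-0 → 0
  0-0 → 0
  1-0 → 1
  0-1 → 1 (borrow)
  0-1-1 → 0 (borrow)
  1-0-1 → 0
  0-1 → 1 (borrow)
  0-0-1 → 1 (borrow)
  0-0-1 → 1 (borrow)
  0-1-1 → 0 (borrow)
  1-0-1 → 0

0b11100110010000011010100011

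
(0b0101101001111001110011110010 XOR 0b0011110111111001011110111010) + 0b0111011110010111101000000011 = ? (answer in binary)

First 0b0101101001111001110011110010 XOR 0b0011110111111001011110111010 = 0b0110011110000000101101001000.
Add column by column in base 2, right to left:
  0+1 = 1
  0+1 = 1
  0+0 = 0
  1+0 = 1
  0+0 = 0
  0+0 = 0
  1+0 = 1
  0+0 = 0
  1+0 = 1
  1+1 = 0 carry 1
  0+0+1 = 1
  1+1 = 0 carry 1
  0+1+1 = 0 carry 1
  0+1+1 = 0 carry 1
  0+1+1 = 0 carry 1
  0+0+1 = 1
  0+1 = 1
  0+0 = 0
  0+0 = 0
  1+1 = 0 carry 1
  1+1+1 = 1 carry 1
  1+1+1 = 1 carry 1
  1+1+1 = 1 carry 1
  0+0+1 = 1
  0+1 = 1
  1+1 = 0 carry 1
  1+1+1 = 1 carry 1
  final carry 1

0b1101111100011000010101001011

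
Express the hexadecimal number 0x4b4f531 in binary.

Expand each hex digit to 4 bits: 4=0100 b=1011 4=0100 f=1111 5=0101 3=0011 1=0001.

0b100101101001111010100110001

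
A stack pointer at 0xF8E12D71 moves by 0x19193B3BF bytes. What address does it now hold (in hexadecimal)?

0x28A74E130

Add column by column in base 16, right to left:
  1+F = 0 carry 1
  7+B+1 = 3 carry 1
  D+3+1 = 1 carry 1
  2+B+1 = E
  1+3 = 4
  E+9 = 7 carry 1
  8+1+1 = A
  F+9 = 8 carry 1
  0+1+1 = 2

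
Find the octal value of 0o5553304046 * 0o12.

Multiply each base-8 digit by 10, carrying:
  6×10 = 60 → write 4 carry 7
  4×10+7 = 47 → write 7 carry 5
  0×10+5 = 5 → write 5
  4×10 = 40 → write 0 carry 5
  0×10+5 = 5 → write 5
  3×10 = 30 → write 6 carry 3
  3×10+3 = 33 → write 1 carry 4
  5×10+4 = 54 → write 6 carry 6
  5×10+6 = 56 → write 0 carry 7
  5×10+7 = 57 → write 1 carry 7
  remaining carry: 7

0o71061650574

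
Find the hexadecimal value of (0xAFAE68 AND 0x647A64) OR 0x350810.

0x352A70

0xAFAE68 AND 0x647A64 = 0x242A60.
Then OR with 0x350810.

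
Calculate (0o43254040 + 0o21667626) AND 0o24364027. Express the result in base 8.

0o24140026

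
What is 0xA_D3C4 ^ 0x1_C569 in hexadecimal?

XOR each hex digit independently (no carries):
  A^1=B, D^C=1, 3^5=6, C^6=A, 4^9=D

0xB16AD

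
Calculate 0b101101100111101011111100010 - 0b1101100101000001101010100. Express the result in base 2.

Subtract column by column in base 2:
  0-0 → 0
  1-0 → 1
  0-1 → 1 (borrow)
  0-0-1 → 1 (borrow)
  0-1-1 → 0 (borrow)
  1-0-1 → 0
  1-1 → 0
  1-0 → 1
  1-1 → 0
  1-1 → 0
  1-0 → 1
  0-0 → 0
  1-0 → 1
  0-0 → 0
  1-0 → 1
  1-1 → 0
  1-0 → 1
  1-1 → 0
  0-0 → 0
  0-0 → 0
  1-1 → 0
  1-1 → 0
  0-0 → 0
  1-1 → 0
  1-1 → 0
  0-0 → 0
  1-0 → 1

0b100000000010101010010001110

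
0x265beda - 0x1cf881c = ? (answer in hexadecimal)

Subtract column by column in base 16:
  a-c → e (borrow)
  d-1-1 → b
  e-8 → 6
  b-8 → 3
  5-f → 6 (borrow)
  6-c-1 → 9 (borrow)
  2-1-1 → 0

0x9636be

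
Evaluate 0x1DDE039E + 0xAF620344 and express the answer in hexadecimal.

Add column by column in base 16, right to left:
  E+4 = 2 carry 1
  9+4+1 = E
  3+3 = 6
  0+0 = 0
  E+2 = 0 carry 1
  D+6+1 = 4 carry 1
  D+F+1 = D carry 1
  1+A+1 = C

0xCD4006E2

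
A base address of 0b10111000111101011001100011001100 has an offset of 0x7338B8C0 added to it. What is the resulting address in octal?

0b10111000111101011001100011001100 = 0o27075314314 in octal.
0x7338B8C0 = 0o16316134300 in octal.
Add column by column in base 8, right to left:
  4+0 = 4
  1+0 = 1
  3+3 = 6
  4+4 = 0 carry 1
  1+3+1 = 5
  3+1 = 4
  5+6 = 3 carry 1
  7+1+1 = 1 carry 1
  0+3+1 = 4
  7+6 = 5 carry 1
  2+1+1 = 4

0o45413450614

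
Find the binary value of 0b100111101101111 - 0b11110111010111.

Subtract column by column in base 2:
  1-1 → 0
  1-1 → 0
  1-1 → 0
  1-0 → 1
  0-1 → 1 (borrow)
  1-0-1 → 0
  1-1 → 0
  0-1 → 1 (borrow)
  1-1-1 → 1 (borrow)
  1-0-1 → 0
  1-1 → 0
  1-1 → 0
  0-1 → 1 (borrow)
  0-1-1 → 0 (borrow)
  1-0-1 → 0

0b1000110011000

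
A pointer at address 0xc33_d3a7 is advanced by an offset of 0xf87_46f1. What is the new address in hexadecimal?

0x1bbb1a98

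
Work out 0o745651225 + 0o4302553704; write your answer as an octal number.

0o5250425131

Add column by column in base 8, right to left:
  5+4 = 1 carry 1
  2+0+1 = 3
  2+7 = 1 carry 1
  1+3+1 = 5
  5+5 = 2 carry 1
  6+5+1 = 4 carry 1
  5+2+1 = 0 carry 1
  4+0+1 = 5
  7+3 = 2 carry 1
  0+4+1 = 5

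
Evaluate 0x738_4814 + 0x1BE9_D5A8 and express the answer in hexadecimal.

0x23221DBC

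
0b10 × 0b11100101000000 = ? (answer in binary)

0b111001010000000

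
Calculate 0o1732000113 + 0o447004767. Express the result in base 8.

Add column by column in base 8, right to left:
  3+7 = 2 carry 1
  1+6+1 = 0 carry 1
  1+7+1 = 1 carry 1
  0+4+1 = 5
  0+0 = 0
  0+0 = 0
  2+7 = 1 carry 1
  3+4+1 = 0 carry 1
  7+4+1 = 4 carry 1
  1+0+1 = 2

0o2401005102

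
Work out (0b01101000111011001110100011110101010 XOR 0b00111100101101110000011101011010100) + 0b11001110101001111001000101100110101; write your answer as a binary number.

0b100100011000000111000000100010110011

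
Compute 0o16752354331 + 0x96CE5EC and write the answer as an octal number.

0x96CE5EC = 0o1133162754 in octal.
Add column by column in base 8, right to left:
  1+4 = 5
  3+5 = 0 carry 1
  3+7+1 = 3 carry 1
  4+2+1 = 7
  5+6 = 3 carry 1
  3+1+1 = 5
  2+3 = 5
  5+3 = 0 carry 1
  7+1+1 = 1 carry 1
  6+1+1 = 0 carry 1
  1+0+1 = 2

0o20105537305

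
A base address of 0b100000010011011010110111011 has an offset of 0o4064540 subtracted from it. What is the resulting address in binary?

0o4064540 = 0b100000110100101100000 in binary.
Subtract column by column in base 2:
  1-0 → 1
  1-0 → 1
  0-0 → 0
  1-0 → 1
  1-0 → 1
  1-1 → 0
  0-1 → 1 (borrow)
  1-0-1 → 0
  1-1 → 0
  0-0 → 0
  1-0 → 1
  0-1 → 1 (borrow)
  1-0-1 → 0
  1-1 → 0
  0-1 → 1 (borrow)
  1-0-1 → 0
  1-0 → 1
  0-0 → 0
  0-0 → 0
  1-0 → 1
  0-1 → 1 (borrow)
  0-0-1 → 1 (borrow)
  0-0-1 → 1 (borrow)
  0-0-1 → 1 (borrow)
  0-0-1 → 1 (borrow)
  0-0-1 → 1 (borrow)
  1-0-1 → 0

0b11111110010100110001011011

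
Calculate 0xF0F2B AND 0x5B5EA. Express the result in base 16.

AND each hex digit independently (no carries):
  F&5=5, 0&B=0, F&5=5, 2&E=2, B&A=A

0x5052A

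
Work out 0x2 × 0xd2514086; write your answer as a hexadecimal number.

0x1a4a2810c

Multiply each base-16 digit by 2, carrying:
  6×2 = 12 → write c
  8×2 = 16 → write 0 carry 1
  0×2+1 = 1 → write 1
  4×2 = 8 → write 8
  1×2 = 2 → write 2
  5×2 = 10 → write a
  2×2 = 4 → write 4
  d×2 = 26 → write a carry 1
  remaining carry: 1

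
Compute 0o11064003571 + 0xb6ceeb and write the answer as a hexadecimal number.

0o11064003571 = 0x48d00779 in hexadecimal.
Add column by column in base 16, right to left:
  9+b = 4 carry 1
  7+e+1 = 6 carry 1
  7+e+1 = 6 carry 1
  0+c+1 = d
  0+6 = 6
  d+b = 8 carry 1
  8+0+1 = 9
  4+0 = 4

0x4986d664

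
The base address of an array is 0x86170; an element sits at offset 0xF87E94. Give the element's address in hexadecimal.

Add column by column in base 16, right to left:
  0+4 = 4
  7+9 = 0 carry 1
  1+E+1 = 0 carry 1
  6+7+1 = E
  8+8 = 0 carry 1
  0+F+1 = 0 carry 1
  final carry 1

0x100E004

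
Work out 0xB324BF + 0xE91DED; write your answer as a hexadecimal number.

0x19C42AC

Add column by column in base 16, right to left:
  F+D = C carry 1
  B+E+1 = A carry 1
  4+D+1 = 2 carry 1
  2+1+1 = 4
  3+9 = C
  B+E = 9 carry 1
  final carry 1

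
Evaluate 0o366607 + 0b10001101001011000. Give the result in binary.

0b110000011111011111

0o366607 = 0b11110110110000111 in binary.
Add column by column in base 2, right to left:
  1+0 = 1
  1+0 = 1
  1+0 = 1
  0+1 = 1
  0+1 = 1
  0+0 = 0
  0+1 = 1
  1+0 = 1
  1+0 = 1
  0+1 = 1
  1+0 = 1
  1+1 = 0 carry 1
  0+1+1 = 0 carry 1
  1+0+1 = 0 carry 1
  1+0+1 = 0 carry 1
  1+0+1 = 0 carry 1
  1+1+1 = 1 carry 1
  final carry 1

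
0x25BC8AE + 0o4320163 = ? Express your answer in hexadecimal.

0o4320163 = 0x11A073 in hexadecimal.
Add column by column in base 16, right to left:
  E+3 = 1 carry 1
  A+7+1 = 2 carry 1
  8+0+1 = 9
  C+A = 6 carry 1
  B+1+1 = D
  5+1 = 6
  2+0 = 2

0x26D6921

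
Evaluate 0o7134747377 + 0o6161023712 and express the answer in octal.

0o15315773311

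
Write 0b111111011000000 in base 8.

Group the bits in threes: 111 111 011 000 000 → 77300.

0o77300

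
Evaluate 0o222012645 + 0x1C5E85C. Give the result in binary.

0b100000011011111111000000001

0o222012645 = 0b10010010000001010110100101 in binary.
0x1C5E85C = 0b1110001011110100001011100 in binary.
Add column by column in base 2, right to left:
  1+0 = 1
  0+0 = 0
  1+1 = 0 carry 1
  0+1+1 = 0 carry 1
  0+1+1 = 0 carry 1
  1+0+1 = 0 carry 1
  0+1+1 = 0 carry 1
  1+0+1 = 0 carry 1
  1+0+1 = 0 carry 1
  0+0+1 = 1
  1+0 = 1
  0+1 = 1
  1+0 = 1
  0+1 = 1
  0+1 = 1
  0+1 = 1
  0+1 = 1
  0+0 = 0
  0+1 = 1
  1+0 = 1
  0+0 = 0
  0+0 = 0
  1+1 = 0 carry 1
  0+1+1 = 0 carry 1
  0+1+1 = 0 carry 1
  1+0+1 = 0 carry 1
  final carry 1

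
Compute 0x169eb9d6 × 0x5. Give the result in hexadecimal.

Multiply each base-16 digit by 5, carrying:
  6×5 = 30 → write e carry 1
  d×5+1 = 66 → write 2 carry 4
  9×5+4 = 49 → write 1 carry 3
  b×5+3 = 58 → write a carry 3
  e×5+3 = 73 → write 9 carry 4
  9×5+4 = 49 → write 1 carry 3
  6×5+3 = 33 → write 1 carry 2
  1×5+2 = 7 → write 7

0x7119a12e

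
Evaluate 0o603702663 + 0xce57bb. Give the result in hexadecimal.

0x6dddd6e

0o603702663 = 0x60f85b3 in hexadecimal.
Add column by column in base 16, right to left:
  3+b = e
  b+b = 6 carry 1
  5+7+1 = d
  8+5 = d
  f+e = d carry 1
  0+c+1 = d
  6+0 = 6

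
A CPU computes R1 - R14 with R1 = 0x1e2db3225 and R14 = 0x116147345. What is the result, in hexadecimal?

Subtract column by column in base 16:
  5-5 → 0
  2-4 → e (borrow)
  2-3-1 → e (borrow)
  3-7-1 → b (borrow)
  b-4-1 → 6
  d-1 → c
  2-6 → c (borrow)
  e-1-1 → c
  1-1 → 0

0xccc6bee0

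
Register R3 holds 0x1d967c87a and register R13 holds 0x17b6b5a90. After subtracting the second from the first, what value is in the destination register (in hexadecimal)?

0x5dfc6dea

Subtract column by column in base 16:
  a-0 → a
  7-9 → e (borrow)
  8-a-1 → d (borrow)
  c-5-1 → 6
  7-b → c (borrow)
  6-6-1 → f (borrow)
  9-b-1 → d (borrow)
  d-7-1 → 5
  1-1 → 0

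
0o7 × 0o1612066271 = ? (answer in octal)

0o14306574417

Multiply each base-8 digit by 7, carrying:
  1×7 = 7 → write 7
  7×7 = 49 → write 1 carry 6
  2×7+6 = 20 → write 4 carry 2
  6×7+2 = 44 → write 4 carry 5
  6×7+5 = 47 → write 7 carry 5
  0×7+5 = 5 → write 5
  2×7 = 14 → write 6 carry 1
  1×7+1 = 8 → write 0 carry 1
  6×7+1 = 43 → write 3 carry 5
  1×7+5 = 12 → write 4 carry 1
  remaining carry: 1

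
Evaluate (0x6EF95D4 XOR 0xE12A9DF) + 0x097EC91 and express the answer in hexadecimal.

First 0x6EF95D4 XOR 0xE12A9DF = 0x8FD3C0B.
Add column by column in base 16, right to left:
  B+1 = C
  0+9 = 9
  C+C = 8 carry 1
  3+E+1 = 2 carry 1
  D+7+1 = 5 carry 1
  F+9+1 = 9 carry 1
  8+0+1 = 9

0x995289C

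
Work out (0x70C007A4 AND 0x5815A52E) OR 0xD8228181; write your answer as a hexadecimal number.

0xD82285A5

0x70C007A4 AND 0x5815A52E = 0x50000524.
Then OR with 0xD8228181.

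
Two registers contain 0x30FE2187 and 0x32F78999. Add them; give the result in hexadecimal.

Add column by column in base 16, right to left:
  7+9 = 0 carry 1
  8+9+1 = 2 carry 1
  1+9+1 = B
  2+8 = A
  E+7 = 5 carry 1
  F+F+1 = F carry 1
  0+2+1 = 3
  3+3 = 6

0x63F5AB20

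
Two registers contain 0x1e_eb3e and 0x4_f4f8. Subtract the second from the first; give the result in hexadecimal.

0x19f646

Subtract column by column in base 16:
  e-8 → 6
  3-f → 4 (borrow)
  b-4-1 → 6
  e-f → f (borrow)
  e-4-1 → 9
  1-0 → 1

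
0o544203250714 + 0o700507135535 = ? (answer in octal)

Add column by column in base 8, right to left:
  4+5 = 1 carry 1
  1+3+1 = 5
  7+5 = 4 carry 1
  0+5+1 = 6
  5+3 = 0 carry 1
  2+1+1 = 4
  3+7 = 2 carry 1
  0+0+1 = 1
  2+5 = 7
  4+0 = 4
  4+0 = 4
  5+7 = 4 carry 1
  final carry 1

0o1444712406451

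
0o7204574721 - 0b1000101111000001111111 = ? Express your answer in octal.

0b1000101111000001111111 = 0o10570177 in octal.
Subtract column by column in base 8:
  1-7 → 2 (borrow)
  2-7-1 → 2 (borrow)
  7-1-1 → 5
  4-0 → 4
  7-7 → 0
  5-5 → 0
  4-0 → 4
  0-1 → 7 (borrow)
  2-0-1 → 1
  7-0 → 7

0o7174004522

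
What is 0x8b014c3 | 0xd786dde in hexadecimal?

OR each hex digit independently (no carries):
  8|d=d, b|7=f, 0|8=8, 1|6=7, 4|d=d, c|d=d, 3|e=f

0xdf87ddf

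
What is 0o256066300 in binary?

Each octal digit is 3 bits: 2=010 5=101 6=110 0=000 6=110 6=110 3=011 0=000 0=000.

0b10101110000110110011000000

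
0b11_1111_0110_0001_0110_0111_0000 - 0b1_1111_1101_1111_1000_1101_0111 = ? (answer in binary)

Subtract column by column in base 2:
  0-1 → 1 (borrow)
  0-1-1 → 0 (borrow)
  0-1-1 → 0 (borrow)
  0-0-1 → 1 (borrow)
  1-1-1 → 1 (borrow)
  1-0-1 → 0
  1-1 → 0
  0-1 → 1 (borrow)
  0-0-1 → 1 (borrow)
  1-0-1 → 0
  1-0 → 1
  0-1 → 1 (borrow)
  1-1-1 → 1 (borrow)
  0-1-1 → 0 (borrow)
  0-1-1 → 0 (borrow)
  0-1-1 → 0 (borrow)
  0-1-1 → 0 (borrow)
  1-0-1 → 0
  1-1 → 0
  0-1 → 1 (borrow)
  1-1-1 → 1 (borrow)
  1-1-1 → 1 (borrow)
  1-1-1 → 1 (borrow)
  1-1-1 → 1 (borrow)
  1-1-1 → 1 (borrow)
  1-0-1 → 0

0b1111110000001110110011001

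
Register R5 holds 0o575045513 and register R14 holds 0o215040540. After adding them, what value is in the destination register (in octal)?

Add column by column in base 8, right to left:
  3+0 = 3
  1+4 = 5
  5+5 = 2 carry 1
  5+0+1 = 6
  4+4 = 0 carry 1
  0+0+1 = 1
  5+5 = 2 carry 1
  7+1+1 = 1 carry 1
  5+2+1 = 0 carry 1
  final carry 1

0o1012106253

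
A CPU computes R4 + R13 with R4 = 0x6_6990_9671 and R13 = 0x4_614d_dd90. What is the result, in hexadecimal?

0xacade7401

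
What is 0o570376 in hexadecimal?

0x2f0fe

Each octal digit is 3 bits: 5=101 7=111 0=000 3=011 7=111 6=110.
Group the bits into nibbles: 0010 1111 0000 1111 1110 → 2f0fe.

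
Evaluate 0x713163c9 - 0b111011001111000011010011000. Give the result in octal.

0o15162356461

0x713163c9 = 0o16114261711 in octal.
0b111011001111000011010011000 = 0o731703230 in octal.
Subtract column by column in base 8:
  1-0 → 1
  1-3 → 6 (borrow)
  7-2-1 → 4
  1-3 → 6 (borrow)
  6-0-1 → 5
  2-7 → 3 (borrow)
  4-1-1 → 2
  1-3 → 6 (borrow)
  1-7-1 → 1 (borrow)
  6-0-1 → 5
  1-0 → 1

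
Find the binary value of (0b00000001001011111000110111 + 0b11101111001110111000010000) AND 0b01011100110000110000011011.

Add column by column in base 2, right to left:
  1+0 = 1
  1+0 = 1
  1+0 = 1
  0+0 = 0
  1+1 = 0 carry 1
  1+0+1 = 0 carry 1
  0+0+1 = 1
  0+0 = 0
  0+0 = 0
  1+1 = 0 carry 1
  1+1+1 = 1 carry 1
  1+1+1 = 1 carry 1
  1+0+1 = 0 carry 1
  1+1+1 = 1 carry 1
  0+1+1 = 0 carry 1
  1+1+1 = 1 carry 1
  0+0+1 = 1
  0+0 = 0
  1+1 = 0 carry 1
  0+1+1 = 0 carry 1
  0+1+1 = 0 carry 1
  0+1+1 = 0 carry 1
  0+0+1 = 1
  0+1 = 1
  0+1 = 1
  0+1 = 1
Sum = 0b11110000011010110001000111; now AND with 0b01011100110000110000011011:
  11110000011010110001000111
& 01011100110000110000011011
= 01010000010000110000000011

0b1010000010000110000000011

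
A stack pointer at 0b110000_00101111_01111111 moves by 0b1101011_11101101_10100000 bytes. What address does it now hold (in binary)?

0b100111000001110100011111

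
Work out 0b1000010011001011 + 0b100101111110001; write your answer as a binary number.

0b1101000010111100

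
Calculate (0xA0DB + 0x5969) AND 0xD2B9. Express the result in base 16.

0xD200

Add column by column in base 16, right to left:
  B+9 = 4 carry 1
  D+6+1 = 4 carry 1
  0+9+1 = A
  A+5 = F
Sum = 0xFA44; now AND with 0xD2B9:
  F&D=D, A&2=2, 4&B=0, 4&9=0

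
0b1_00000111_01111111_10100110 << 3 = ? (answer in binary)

Left shift by 3: append 3 zero bits.

0b1000001110111111110100110000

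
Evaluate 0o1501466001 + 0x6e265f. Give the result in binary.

0o1501466001 = 0b1101000001100110110000000001 in binary.
0x6e265f = 0b11011100010011001011111 in binary.
Add column by column in base 2, right to left:
  1+1 = 0 carry 1
  0+1+1 = 0 carry 1
  0+1+1 = 0 carry 1
  0+1+1 = 0 carry 1
  0+1+1 = 0 carry 1
  0+0+1 = 1
  0+1 = 1
  0+0 = 0
  0+0 = 0
  0+1 = 1
  1+1 = 0 carry 1
  1+0+1 = 0 carry 1
  0+0+1 = 1
  1+1 = 0 carry 1
  1+0+1 = 0 carry 1
  0+0+1 = 1
  0+0 = 0
  1+1 = 0 carry 1
  1+1+1 = 1 carry 1
  0+1+1 = 0 carry 1
  0+0+1 = 1
  0+1 = 1
  0+1 = 1
  0+0 = 0
  1+0 = 1
  0+0 = 0
  1+0 = 1
  1+0 = 1

0b1101011101001001001001100000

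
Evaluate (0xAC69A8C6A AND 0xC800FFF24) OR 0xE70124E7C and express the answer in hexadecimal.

0xAC69A8C6A AND 0xC800FFF24 = 0x8800A8C20.
Then OR with 0xE70124E7C.

0xEF01ACE7C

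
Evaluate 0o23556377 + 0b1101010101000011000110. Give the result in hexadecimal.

0o23556377 = 0x4EDCFF in hexadecimal.
0b1101010101000011000110 = 0x3550C6 in hexadecimal.
Add column by column in base 16, right to left:
  F+6 = 5 carry 1
  F+C+1 = C carry 1
  C+0+1 = D
  D+5 = 2 carry 1
  E+5+1 = 4 carry 1
  4+3+1 = 8

0x842DC5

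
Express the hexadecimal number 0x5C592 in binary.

0b1011100010110010010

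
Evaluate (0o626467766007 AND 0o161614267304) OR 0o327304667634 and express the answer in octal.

0o327704667634

0o626467766007 AND 0o161614267304 = 0o020404266004.
Then OR with 0o327304667634.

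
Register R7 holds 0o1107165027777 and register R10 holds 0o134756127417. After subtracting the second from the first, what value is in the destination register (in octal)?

Subtract column by column in base 8:
  7-7 → 0
  7-1 → 6
  7-4 → 3
  7-7 → 0
  2-2 → 0
  0-1 → 7 (borrow)
  5-6-1 → 6 (borrow)
  6-5-1 → 0
  1-7 → 2 (borrow)
  7-4-1 → 2
  0-3 → 5 (borrow)
  1-1-1 → 7 (borrow)
  1-0-1 → 0

0o752206700360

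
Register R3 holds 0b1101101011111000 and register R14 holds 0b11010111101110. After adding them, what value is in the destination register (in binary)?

0b10001000011100110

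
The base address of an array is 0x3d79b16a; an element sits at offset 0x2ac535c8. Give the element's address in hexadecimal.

0x683ee732

Add column by column in base 16, right to left:
  a+8 = 2 carry 1
  6+c+1 = 3 carry 1
  1+5+1 = 7
  b+3 = e
  9+5 = e
  7+c = 3 carry 1
  d+a+1 = 8 carry 1
  3+2+1 = 6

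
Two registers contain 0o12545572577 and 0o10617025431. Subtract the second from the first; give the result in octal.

0o1726545146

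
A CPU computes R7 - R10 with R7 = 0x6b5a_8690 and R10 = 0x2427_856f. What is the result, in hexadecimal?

0x47330121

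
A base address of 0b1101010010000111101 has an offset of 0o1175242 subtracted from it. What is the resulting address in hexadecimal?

0b1101010010000111101 = 0x6a43d in hexadecimal.
0o1175242 = 0x4faa2 in hexadecimal.
Subtract column by column in base 16:
  d-2 → b
  3-a → 9 (borrow)
  4-a-1 → 9 (borrow)
  a-f-1 → a (borrow)
  6-4-1 → 1

0x1a99b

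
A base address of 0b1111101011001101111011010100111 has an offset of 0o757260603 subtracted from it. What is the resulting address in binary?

0b1110101101010011001010100100100

0o757260603 = 0b111101111010110000110000011 in binary.
Subtract column by column in base 2:
  1-1 → 0
  1-1 → 0
  1-0 → 1
  0-0 → 0
  0-0 → 0
  1-0 → 1
  0-0 → 0
  1-1 → 0
  0-1 → 1 (borrow)
  1-0-1 → 0
  1-0 → 1
  0-0 → 0
  1-0 → 1
  1-1 → 0
  1-1 → 0
  1-0 → 1
  0-1 → 1 (borrow)
  1-0-1 → 0
  1-1 → 0
  0-1 → 1 (borrow)
  0-1-1 → 0 (borrow)
  1-1-1 → 1 (borrow)
  1-0-1 → 0
  0-1 → 1 (borrow)
  1-1-1 → 1 (borrow)
  0-1-1 → 0 (borrow)
  1-1-1 → 1 (borrow)
  1-0-1 → 0
  1-0 → 1
  1-0 → 1
  1-0 → 1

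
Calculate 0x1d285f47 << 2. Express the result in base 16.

0x74a17d1c

2 bits is not a whole number of base-16 digits; in binary: 11101001010000101111101000111 << 2 = 1110100101000010111110100011100.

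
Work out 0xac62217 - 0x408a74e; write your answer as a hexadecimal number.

0x6bd7ac9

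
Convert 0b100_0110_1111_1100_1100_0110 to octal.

0o21576306

Group the bits in threes: 010 001 101 111 110 011 000 110 → 21576306.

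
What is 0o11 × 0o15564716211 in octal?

0o173434100321

Multiply each base-8 digit by 9, carrying:
  1×9 = 9 → write 1 carry 1
  1×9+1 = 10 → write 2 carry 1
  2×9+1 = 19 → write 3 carry 2
  6×9+2 = 56 → write 0 carry 7
  1×9+7 = 16 → write 0 carry 2
  7×9+2 = 65 → write 1 carry 8
  4×9+8 = 44 → write 4 carry 5
  6×9+5 = 59 → write 3 carry 7
  5×9+7 = 52 → write 4 carry 6
  5×9+6 = 51 → write 3 carry 6
  1×9+6 = 15 → write 7 carry 1
  remaining carry: 1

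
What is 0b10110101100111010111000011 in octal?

Group the bits in threes: 010 110 101 100 111 010 111 000 011 → 265472703.

0o265472703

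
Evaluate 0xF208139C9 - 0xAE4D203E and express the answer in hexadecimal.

Subtract column by column in base 16:
  9-E → B (borrow)
  C-3-1 → 8
  9-0 → 9
  3-2 → 1
  1-D → 4 (borrow)
  8-4-1 → 3
  0-E → 2 (borrow)
  2-A-1 → 7 (borrow)
  F-0-1 → E

0xE7234198B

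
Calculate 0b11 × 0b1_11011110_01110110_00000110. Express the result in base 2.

0b101100110110110001000010010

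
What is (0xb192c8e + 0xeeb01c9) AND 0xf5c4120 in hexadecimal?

Add column by column in base 16, right to left:
  e+9 = 7 carry 1
  8+c+1 = 5 carry 1
  c+1+1 = e
  2+0 = 2
  9+b = 4 carry 1
  1+e+1 = 0 carry 1
  b+e+1 = a carry 1
  final carry 1
Sum = 0x1a042e57; now AND with 0xf5c4120:
  1&0=0, a&f=a, 0&5=0, 4&c=4, 2&4=0, e&1=0, 5&2=0, 7&0=0

0xa040000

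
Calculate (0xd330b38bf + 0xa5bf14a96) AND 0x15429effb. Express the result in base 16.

Add column by column in base 16, right to left:
  f+6 = 5 carry 1
  b+9+1 = 5 carry 1
  8+a+1 = 3 carry 1
  3+4+1 = 8
  b+1 = c
  0+f = f
  3+b = e
  3+5 = 8
  d+a = 7 carry 1
  final carry 1
Sum = 0x178efc8355; now AND with 0x15429effb:
  1&0=0, 7&1=1, 8&5=0, e&4=4, f&2=2, c&9=8, 8&e=8, 3&f=3, 5&f=5, 5&b=1

0x104288351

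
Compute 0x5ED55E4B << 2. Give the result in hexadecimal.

2 bits is not a whole number of base-16 digits; in binary: 1011110110101010101111001001011 << 2 = 101111011010101010111100100101100.

0x17B55792C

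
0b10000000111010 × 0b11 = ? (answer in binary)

Multiply each base-2 digit by 3, carrying:
  0×3 = 0 → write 0
  1×3 = 3 → write 1 carry 1
  0×3+1 = 1 → write 1
  1×3 = 3 → write 1 carry 1
  1×3+1 = 4 → write 0 carry 2
  1×3+2 = 5 → write 1 carry 2
  0×3+2 = 2 → write 0 carry 1
  0×3+1 = 1 → write 1
  0×3 = 0 → write 0
  0×3 = 0 → write 0
  0×3 = 0 → write 0
  0×3 = 0 → write 0
  0×3 = 0 → write 0
  1×3 = 3 → write 1 carry 1
  remaining carry: 1

0b110000010101110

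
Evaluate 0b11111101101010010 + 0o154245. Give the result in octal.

0o551767

0b11111101101010010 = 0o375522 in octal.
Add column by column in base 8, right to left:
  2+5 = 7
  2+4 = 6
  5+2 = 7
  5+4 = 1 carry 1
  7+5+1 = 5 carry 1
  3+1+1 = 5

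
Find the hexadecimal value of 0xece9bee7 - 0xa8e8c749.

Subtract column by column in base 16:
  7-9 → e (borrow)
  e-4-1 → 9
  e-7 → 7
  b-c → f (borrow)
  9-8-1 → 0
  e-e → 0
  c-8 → 4
  e-a → 4

0x4400f79e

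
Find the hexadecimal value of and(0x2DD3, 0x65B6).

AND each hex digit independently (no carries):
  2&6=2, D&5=5, D&B=9, 3&6=2

0x2592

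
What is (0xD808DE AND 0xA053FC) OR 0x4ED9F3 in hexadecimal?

0xD808DE AND 0xA053FC = 0x8000DC.
Then OR with 0x4ED9F3.

0xCED9FF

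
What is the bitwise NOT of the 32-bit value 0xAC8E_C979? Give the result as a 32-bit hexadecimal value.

Each hex digit d becomes F−d:
  A→5, C→3, 8→7, E→1, C→3, 9→6, 7→8, 9→6

0x53713686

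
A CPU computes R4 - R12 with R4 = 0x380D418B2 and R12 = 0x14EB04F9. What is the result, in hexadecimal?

0x36BE913B9

Subtract column by column in base 16:
  2-9 → 9 (borrow)
  B-F-1 → B (borrow)
  8-4-1 → 3
  1-0 → 1
  4-B → 9 (borrow)
  D-E-1 → E (borrow)
  0-4-1 → B (borrow)
  8-1-1 → 6
  3-0 → 3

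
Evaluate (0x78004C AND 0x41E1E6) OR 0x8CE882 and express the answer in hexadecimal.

0x78004C AND 0x41E1E6 = 0x400044.
Then OR with 0x8CE882.

0xCCE8C6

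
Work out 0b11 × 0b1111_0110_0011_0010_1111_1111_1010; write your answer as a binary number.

0b101110001010011000111111101110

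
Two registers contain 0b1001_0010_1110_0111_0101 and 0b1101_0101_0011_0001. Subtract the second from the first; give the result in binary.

0b10000101100101000100

Subtract column by column in base 2:
  1-1 → 0
  0-0 → 0
  1-0 → 1
  0-0 → 0
  1-1 → 0
  1-1 → 0
  1-0 → 1
  0-0 → 0
  0-1 → 1 (borrow)
  1-0-1 → 0
  1-1 → 0
  1-0 → 1
  0-1 → 1 (borrow)
  1-0-1 → 0
  0-1 → 1 (borrow)
  0-1-1 → 0 (borrow)
  1-0-1 → 0
  0-0 → 0
  0-0 → 0
  1-0 → 1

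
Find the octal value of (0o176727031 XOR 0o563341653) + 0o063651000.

First 0o176727031 XOR 0o563341653 = 0o415466662.
Add column by column in base 8, right to left:
  2+0 = 2
  6+0 = 6
  6+0 = 6
  6+1 = 7
  6+5 = 3 carry 1
  4+6+1 = 3 carry 1
  5+3+1 = 1 carry 1
  1+6+1 = 0 carry 1
  4+0+1 = 5

0o501337662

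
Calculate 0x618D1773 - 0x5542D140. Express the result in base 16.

0xC4A4633

Subtract column by column in base 16:
  3-0 → 3
  7-4 → 3
  7-1 → 6
  1-D → 4 (borrow)
  D-2-1 → A
  8-4 → 4
  1-5 → C (borrow)
  6-5-1 → 0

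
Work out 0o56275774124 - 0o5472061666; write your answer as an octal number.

Subtract column by column in base 8:
  4-6 → 6 (borrow)
  2-6-1 → 3 (borrow)
  1-6-1 → 2 (borrow)
  4-1-1 → 2
  7-6 → 1
  7-0 → 7
  5-2 → 3
  7-7 → 0
  2-4 → 6 (borrow)
  6-5-1 → 0
  5-0 → 5

0o50603712236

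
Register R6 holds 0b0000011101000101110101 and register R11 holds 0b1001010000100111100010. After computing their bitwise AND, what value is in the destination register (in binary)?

0b0000010000000101100000

AND bit by bit (1 only where both bits are 1):
  0000011101000101110101
& 1001010000100111100010
= 0000010000000101100000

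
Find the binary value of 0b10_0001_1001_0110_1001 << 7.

0b1000011001011010010000000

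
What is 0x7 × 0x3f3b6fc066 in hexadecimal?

0x1baa00e42ca

Multiply each base-16 digit by 7, carrying:
  6×7 = 42 → write a carry 2
  6×7+2 = 44 → write c carry 2
  0×7+2 = 2 → write 2
  c×7 = 84 → write 4 carry 5
  f×7+5 = 110 → write e carry 6
  6×7+6 = 48 → write 0 carry 3
  b×7+3 = 80 → write 0 carry 5
  3×7+5 = 26 → write a carry 1
  f×7+1 = 106 → write a carry 6
  3×7+6 = 27 → write b carry 1
  remaining carry: 1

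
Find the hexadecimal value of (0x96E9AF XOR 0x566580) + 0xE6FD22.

0x1A78951

First 0x96E9AF XOR 0x566580 = 0xC08C2F.
Add column by column in base 16, right to left:
  F+2 = 1 carry 1
  2+2+1 = 5
  C+D = 9 carry 1
  8+F+1 = 8 carry 1
  0+6+1 = 7
  C+E = A carry 1
  final carry 1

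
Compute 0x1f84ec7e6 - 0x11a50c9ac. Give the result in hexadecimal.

0xddfdfe3a

Subtract column by column in base 16:
  6-c → a (borrow)
  e-a-1 → 3
  7-9 → e (borrow)
  c-c-1 → f (borrow)
  e-0-1 → d
  4-5 → f (borrow)
  8-a-1 → d (borrow)
  f-1-1 → d
  1-1 → 0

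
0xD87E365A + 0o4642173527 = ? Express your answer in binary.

0b11111111000001110010110110110001

0xD87E365A = 0b11011000011111100011011001011010 in binary.
0o4642173527 = 0b100110100010001111011101010111 in binary.
Add column by column in base 2, right to left:
  0+1 = 1
  1+1 = 0 carry 1
  0+1+1 = 0 carry 1
  1+0+1 = 0 carry 1
  1+1+1 = 1 carry 1
  0+0+1 = 1
  1+1 = 0 carry 1
  0+0+1 = 1
  0+1 = 1
  1+1 = 0 carry 1
  1+1+1 = 1 carry 1
  0+0+1 = 1
  1+1 = 0 carry 1
  1+1+1 = 1 carry 1
  0+1+1 = 0 carry 1
  0+1+1 = 0 carry 1
  0+0+1 = 1
  1+0 = 1
  1+0 = 1
  1+1 = 0 carry 1
  1+0+1 = 0 carry 1
  1+0+1 = 0 carry 1
  1+0+1 = 0 carry 1
  0+1+1 = 0 carry 1
  0+0+1 = 1
  0+1 = 1
  0+1 = 1
  1+0 = 1
  1+0 = 1
  0+1 = 1
  1+0 = 1
  1+0 = 1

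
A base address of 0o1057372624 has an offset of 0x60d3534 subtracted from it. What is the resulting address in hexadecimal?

0x2b0c060

0o1057372624 = 0x8bdf594 in hexadecimal.
Subtract column by column in base 16:
  4-4 → 0
  9-3 → 6
  5-5 → 0
  f-3 → c
  d-d → 0
  b-0 → b
  8-6 → 2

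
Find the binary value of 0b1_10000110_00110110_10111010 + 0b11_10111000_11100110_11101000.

0b101001111110001110110100010

Add column by column in base 2, right to left:
  0+0 = 0
  1+0 = 1
  0+0 = 0
  1+1 = 0 carry 1
  1+0+1 = 0 carry 1
  1+1+1 = 1 carry 1
  0+1+1 = 0 carry 1
  1+1+1 = 1 carry 1
  0+0+1 = 1
  1+1 = 0 carry 1
  1+1+1 = 1 carry 1
  0+0+1 = 1
  1+0 = 1
  1+1 = 0 carry 1
  0+1+1 = 0 carry 1
  0+1+1 = 0 carry 1
  0+0+1 = 1
  1+0 = 1
  1+0 = 1
  0+1 = 1
  0+1 = 1
  0+1 = 1
  0+0 = 0
  1+1 = 0 carry 1
  1+1+1 = 1 carry 1
  0+1+1 = 0 carry 1
  final carry 1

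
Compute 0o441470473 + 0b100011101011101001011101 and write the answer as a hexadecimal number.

0x5152B98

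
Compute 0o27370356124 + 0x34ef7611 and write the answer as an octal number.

0o36064251145

0x34ef7611 = 0o6473673021 in octal.
Add column by column in base 8, right to left:
  4+1 = 5
  2+2 = 4
  1+0 = 1
  6+3 = 1 carry 1
  5+7+1 = 5 carry 1
  3+6+1 = 2 carry 1
  0+3+1 = 4
  7+7 = 6 carry 1
  3+4+1 = 0 carry 1
  7+6+1 = 6 carry 1
  2+0+1 = 3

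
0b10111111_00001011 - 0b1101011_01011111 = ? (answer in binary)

0b101001110101100

Subtract column by column in base 2:
  1-1 → 0
  1-1 → 0
  0-1 → 1 (borrow)
  1-1-1 → 1 (borrow)
  0-1-1 → 0 (borrow)
  0-0-1 → 1 (borrow)
  0-1-1 → 0 (borrow)
  0-0-1 → 1 (borrow)
  1-1-1 → 1 (borrow)
  1-1-1 → 1 (borrow)
  1-0-1 → 0
  1-1 → 0
  1-0 → 1
  1-1 → 0
  0-1 → 1 (borrow)
  1-0-1 → 0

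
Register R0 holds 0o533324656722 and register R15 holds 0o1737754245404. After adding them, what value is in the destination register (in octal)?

Add column by column in base 8, right to left:
  2+4 = 6
  2+0 = 2
  7+4 = 3 carry 1
  6+5+1 = 4 carry 1
  5+4+1 = 2 carry 1
  6+2+1 = 1 carry 1
  4+4+1 = 1 carry 1
  2+5+1 = 0 carry 1
  3+7+1 = 3 carry 1
  3+7+1 = 3 carry 1
  3+3+1 = 7
  5+7 = 4 carry 1
  0+1+1 = 2

0o2473301124326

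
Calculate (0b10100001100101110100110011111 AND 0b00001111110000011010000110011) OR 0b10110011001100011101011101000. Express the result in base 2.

0b10110011101100011101011111011

0b10100001100101110100110011111 AND 0b00001111110000011010000110011 = 0b00000001100000010000000010011.
Then OR with 0b10110011001100011101011101000.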